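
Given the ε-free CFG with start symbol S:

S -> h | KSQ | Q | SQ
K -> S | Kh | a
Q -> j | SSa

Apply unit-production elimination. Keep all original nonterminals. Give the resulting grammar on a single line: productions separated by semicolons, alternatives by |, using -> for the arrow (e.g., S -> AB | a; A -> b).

Unit productions: K->S, S->Q.
Unit pairs (A ⇒* B via units): (K,Q), (K,S), (S,Q).
S: inherits non-unit rules of {Q, S} → KSQ | SQ | SSa | h | j.
K: inherits non-unit rules of {K, Q, S} → KSQ | Kh | SQ | SSa | a | h | j.
Q: inherits non-unit rules of {Q} → SSa | j.

S -> h | j | SQ | KSQ | SSa; K -> a | h | j | Kh | SQ | KSQ | SSa; Q -> j | SSa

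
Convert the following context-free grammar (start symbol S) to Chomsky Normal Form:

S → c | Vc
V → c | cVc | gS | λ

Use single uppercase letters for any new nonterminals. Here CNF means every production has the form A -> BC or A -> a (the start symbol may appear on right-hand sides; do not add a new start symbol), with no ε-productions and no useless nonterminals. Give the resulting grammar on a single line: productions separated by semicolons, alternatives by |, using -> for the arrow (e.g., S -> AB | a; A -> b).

Nullable: {V}; after ε-elimination: S -> c | Vc; V -> c | cc | gS | cVc.
No unit productions to eliminate.
TERM: introduce A -> c, B -> g and substitute in every rule of length ≥2.
BIN: V -> AVA becomes V -> AC, C -> VA.

S -> c | VA; A -> c; B -> g; C -> VA; V -> c | AA | AC | BS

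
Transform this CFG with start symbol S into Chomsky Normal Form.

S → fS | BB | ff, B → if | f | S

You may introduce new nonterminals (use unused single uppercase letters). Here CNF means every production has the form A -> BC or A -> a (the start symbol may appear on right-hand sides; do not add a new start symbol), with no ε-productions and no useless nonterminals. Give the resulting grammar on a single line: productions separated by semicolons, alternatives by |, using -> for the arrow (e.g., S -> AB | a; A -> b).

No ε-productions.
After unit-elimination: S -> BB | fS | ff; B -> f | BB | fS | ff | if.
TERM: introduce A -> f, C -> i and substitute in every rule of length ≥2.

S -> AA | AS | BB; A -> f; B -> f | AA | AS | BB | CA; C -> i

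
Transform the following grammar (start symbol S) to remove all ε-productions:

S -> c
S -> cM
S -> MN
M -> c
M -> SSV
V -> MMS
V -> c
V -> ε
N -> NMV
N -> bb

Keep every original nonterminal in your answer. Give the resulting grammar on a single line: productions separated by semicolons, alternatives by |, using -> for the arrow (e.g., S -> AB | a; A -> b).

Nullable set: {V}.
M -> SSV: V nullable, giving SS | SSV.
N -> NMV: V nullable, giving NM | NMV.
Drop V -> ε.
Unchanged (no nullable symbols): S -> MN; S -> c; S -> cM; M -> c; N -> bb; V -> MMS; V -> c.

S -> c | MN | cM; M -> c | SS | SSV; N -> NM | bb | NMV; V -> c | MMS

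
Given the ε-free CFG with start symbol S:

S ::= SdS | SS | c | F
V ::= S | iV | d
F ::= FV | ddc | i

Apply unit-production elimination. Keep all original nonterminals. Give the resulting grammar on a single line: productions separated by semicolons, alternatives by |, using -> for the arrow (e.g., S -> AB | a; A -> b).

S -> c | i | FV | SS | SdS | ddc; F -> i | FV | ddc; V -> c | d | i | FV | SS | iV | SdS | ddc

Unit productions: S->F, V->S.
Unit pairs (A ⇒* B via units): (S,F), (V,F), (V,S).
S: inherits non-unit rules of {F, S} → FV | SS | SdS | c | ddc | i.
F: inherits non-unit rules of {F} → FV | ddc | i.
V: inherits non-unit rules of {F, S, V} → FV | SS | SdS | c | d | ddc | i | iV.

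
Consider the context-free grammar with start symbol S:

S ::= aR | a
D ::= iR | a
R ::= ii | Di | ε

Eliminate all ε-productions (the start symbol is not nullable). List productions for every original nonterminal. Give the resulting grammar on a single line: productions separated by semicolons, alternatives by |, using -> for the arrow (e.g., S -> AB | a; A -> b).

S -> a | aR; D -> a | i | iR; R -> Di | ii

Nullable set: {R}.
S -> aR: R nullable, giving a | aR.
D -> iR: R nullable, giving i | iR.
Drop R -> ε.
Unchanged (no nullable symbols): S -> a; D -> a; R -> Di; R -> ii.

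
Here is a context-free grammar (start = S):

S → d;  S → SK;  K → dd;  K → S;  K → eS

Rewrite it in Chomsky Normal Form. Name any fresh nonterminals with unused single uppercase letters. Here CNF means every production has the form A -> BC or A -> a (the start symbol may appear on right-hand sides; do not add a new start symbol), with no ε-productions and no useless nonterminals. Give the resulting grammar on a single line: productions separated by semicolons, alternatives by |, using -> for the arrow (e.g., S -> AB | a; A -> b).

No ε-productions.
After unit-elimination: S -> d | SK; K -> d | SK | dd | eS.
TERM: introduce A -> d, B -> e and substitute in every rule of length ≥2.

S -> d | SK; A -> d; B -> e; K -> d | AA | BS | SK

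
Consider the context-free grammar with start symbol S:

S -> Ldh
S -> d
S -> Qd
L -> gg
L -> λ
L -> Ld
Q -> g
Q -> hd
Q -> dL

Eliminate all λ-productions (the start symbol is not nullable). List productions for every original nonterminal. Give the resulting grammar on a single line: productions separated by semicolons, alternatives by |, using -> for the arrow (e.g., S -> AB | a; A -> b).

Nullable set: {L}.
S -> Ldh: L nullable, giving Ldh | dh.
Drop L -> λ.
L -> Ld: L nullable, giving Ld | d.
Q -> dL: L nullable, giving d | dL.
Unchanged (no nullable symbols): S -> Qd; S -> d; L -> gg; Q -> g; Q -> hd.

S -> d | Qd | dh | Ldh; L -> d | Ld | gg; Q -> d | g | dL | hd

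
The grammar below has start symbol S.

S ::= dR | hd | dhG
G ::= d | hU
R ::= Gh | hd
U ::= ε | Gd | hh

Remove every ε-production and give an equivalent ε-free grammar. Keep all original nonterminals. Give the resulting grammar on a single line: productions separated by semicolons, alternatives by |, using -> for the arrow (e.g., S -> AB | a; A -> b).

S -> dR | hd | dhG; G -> d | h | hU; R -> Gh | hd; U -> Gd | hh

Nullable set: {U}.
G -> hU: U nullable, giving h | hU.
Drop U -> ε.
Unchanged (no nullable symbols): S -> dR; S -> dhG; S -> hd; G -> d; R -> Gh; R -> hd; U -> Gd; U -> hh.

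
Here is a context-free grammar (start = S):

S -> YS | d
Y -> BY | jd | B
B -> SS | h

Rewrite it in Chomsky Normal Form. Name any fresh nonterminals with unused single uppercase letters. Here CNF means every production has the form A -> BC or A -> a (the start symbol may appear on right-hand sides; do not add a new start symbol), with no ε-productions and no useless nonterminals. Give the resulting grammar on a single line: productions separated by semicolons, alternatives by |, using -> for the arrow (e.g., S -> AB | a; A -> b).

S -> d | YS; A -> j; B -> h | SS; C -> d; Y -> h | AC | BY | SS

No ε-productions.
After unit-elimination: S -> d | YS; B -> h | SS; Y -> h | BY | SS | jd.
TERM: introduce C -> d, A -> j and substitute in every rule of length ≥2.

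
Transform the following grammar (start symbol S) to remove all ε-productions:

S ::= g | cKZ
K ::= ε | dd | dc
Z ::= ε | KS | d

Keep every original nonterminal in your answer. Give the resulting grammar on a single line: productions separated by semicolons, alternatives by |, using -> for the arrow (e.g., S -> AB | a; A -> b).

Nullable set: {K, Z}.
S -> cKZ: K, Z nullable, giving c | cK | cKZ | cZ.
Drop K -> ε.
Drop Z -> ε.
Z -> KS: K nullable, giving KS | S.
Unchanged (no nullable symbols): S -> g; K -> dc; K -> dd; Z -> d.

S -> c | g | cK | cZ | cKZ; K -> dc | dd; Z -> S | d | KS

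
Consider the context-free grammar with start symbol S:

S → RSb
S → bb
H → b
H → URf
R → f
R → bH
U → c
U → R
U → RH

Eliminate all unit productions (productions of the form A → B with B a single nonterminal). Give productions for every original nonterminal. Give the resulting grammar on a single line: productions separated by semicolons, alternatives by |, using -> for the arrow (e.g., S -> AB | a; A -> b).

S -> bb | RSb; H -> b | URf; R -> f | bH; U -> c | f | RH | bH

Unit productions: U->R.
Unit pairs (A ⇒* B via units): (U,R).
S: inherits non-unit rules of {S} → RSb | bb.
H: inherits non-unit rules of {H} → URf | b.
R: inherits non-unit rules of {R} → bH | f.
U: inherits non-unit rules of {R, U} → RH | bH | c | f.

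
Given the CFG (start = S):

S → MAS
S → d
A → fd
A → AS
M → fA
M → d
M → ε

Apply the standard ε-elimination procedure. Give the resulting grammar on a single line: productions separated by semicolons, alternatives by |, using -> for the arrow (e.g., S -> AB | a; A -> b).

S -> d | AS | MAS; A -> AS | fd; M -> d | fA

Nullable set: {M}.
S -> MAS: M nullable, giving AS | MAS.
Drop M -> ε.
Unchanged (no nullable symbols): S -> d; A -> AS; A -> fd; M -> d; M -> fA.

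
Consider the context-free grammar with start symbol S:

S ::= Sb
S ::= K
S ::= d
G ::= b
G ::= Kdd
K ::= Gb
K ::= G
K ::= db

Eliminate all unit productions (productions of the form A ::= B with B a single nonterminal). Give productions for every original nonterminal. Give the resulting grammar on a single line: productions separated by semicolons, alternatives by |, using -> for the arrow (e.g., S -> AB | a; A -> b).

Unit productions: K->G, S->K.
Unit pairs (A ⇒* B via units): (K,G), (S,G), (S,K).
S: inherits non-unit rules of {G, K, S} → Gb | Kdd | Sb | b | d | db.
G: inherits non-unit rules of {G} → Kdd | b.
K: inherits non-unit rules of {G, K} → Gb | Kdd | b | db.

S -> b | d | Gb | Sb | db | Kdd; G -> b | Kdd; K -> b | Gb | db | Kdd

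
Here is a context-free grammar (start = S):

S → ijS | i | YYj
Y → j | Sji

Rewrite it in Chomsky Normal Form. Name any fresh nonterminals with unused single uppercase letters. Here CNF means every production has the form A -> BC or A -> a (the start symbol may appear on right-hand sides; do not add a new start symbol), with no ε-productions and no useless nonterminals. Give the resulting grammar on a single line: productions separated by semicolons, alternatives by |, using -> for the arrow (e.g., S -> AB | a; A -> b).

No ε-productions.
No unit productions to eliminate.
TERM: introduce B -> i, A -> j and substitute in every rule of length ≥2.
BIN: S -> BAS becomes S -> BC, C -> AS; S -> YYA becomes S -> YD, D -> YA; Y -> SAB becomes Y -> SE, E -> AB.

S -> i | BC | YD; A -> j; B -> i; C -> AS; D -> YA; E -> AB; Y -> j | SE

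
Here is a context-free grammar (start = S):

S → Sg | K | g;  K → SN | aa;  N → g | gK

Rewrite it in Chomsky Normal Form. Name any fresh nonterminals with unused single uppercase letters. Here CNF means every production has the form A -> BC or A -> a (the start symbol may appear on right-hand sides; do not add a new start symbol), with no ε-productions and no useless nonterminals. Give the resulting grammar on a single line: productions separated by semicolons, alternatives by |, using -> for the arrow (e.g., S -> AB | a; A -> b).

No ε-productions.
After unit-elimination: S -> g | SN | Sg | aa; K -> SN | aa; N -> g | gK.
TERM: introduce A -> a, B -> g and substitute in every rule of length ≥2.

S -> g | AA | SB | SN; A -> a; B -> g; K -> AA | SN; N -> g | BK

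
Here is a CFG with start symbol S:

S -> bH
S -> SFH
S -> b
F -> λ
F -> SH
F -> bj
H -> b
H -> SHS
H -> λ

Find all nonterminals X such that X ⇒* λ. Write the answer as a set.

Directly nullable (have an ε-rule): {F, H}.
Not nullable: S — each has a terminal in every rule's right-hand side or depends on a non-nullable symbol.

{F, H}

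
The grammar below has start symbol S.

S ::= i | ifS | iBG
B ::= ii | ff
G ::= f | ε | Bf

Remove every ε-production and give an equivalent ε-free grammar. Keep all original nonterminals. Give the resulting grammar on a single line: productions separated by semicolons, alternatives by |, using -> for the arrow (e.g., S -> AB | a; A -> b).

Nullable set: {G}.
S -> iBG: G nullable, giving iB | iBG.
Drop G -> ε.
Unchanged (no nullable symbols): S -> i; S -> ifS; B -> ff; B -> ii; G -> Bf; G -> f.

S -> i | iB | iBG | ifS; B -> ff | ii; G -> f | Bf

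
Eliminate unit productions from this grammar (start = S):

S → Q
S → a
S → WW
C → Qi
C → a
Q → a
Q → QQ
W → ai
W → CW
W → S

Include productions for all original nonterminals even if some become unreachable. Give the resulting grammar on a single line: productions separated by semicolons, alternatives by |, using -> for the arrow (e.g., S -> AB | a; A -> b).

Unit productions: S->Q, W->S.
Unit pairs (A ⇒* B via units): (S,Q), (W,Q), (W,S).
S: inherits non-unit rules of {Q, S} → QQ | WW | a.
C: inherits non-unit rules of {C} → Qi | a.
Q: inherits non-unit rules of {Q} → QQ | a.
W: inherits non-unit rules of {Q, S, W} → CW | QQ | WW | a | ai.

S -> a | QQ | WW; C -> a | Qi; Q -> a | QQ; W -> a | CW | QQ | WW | ai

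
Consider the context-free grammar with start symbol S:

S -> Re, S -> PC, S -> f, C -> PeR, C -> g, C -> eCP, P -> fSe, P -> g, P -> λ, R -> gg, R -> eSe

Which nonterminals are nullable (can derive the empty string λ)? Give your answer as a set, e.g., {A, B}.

Directly nullable (have an ε-rule): {P}.
Not nullable: C, R, S — each has a terminal in every rule's right-hand side or depends on a non-nullable symbol.

{P}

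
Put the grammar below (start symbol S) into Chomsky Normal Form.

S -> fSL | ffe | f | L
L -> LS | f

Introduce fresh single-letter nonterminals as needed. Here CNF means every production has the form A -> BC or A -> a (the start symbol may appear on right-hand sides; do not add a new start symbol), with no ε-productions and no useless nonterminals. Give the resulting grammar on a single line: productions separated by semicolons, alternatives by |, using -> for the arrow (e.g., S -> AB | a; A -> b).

S -> f | AC | AD | LS; A -> f; B -> e; C -> AB; D -> SL; L -> f | LS

No ε-productions.
After unit-elimination: S -> f | LS | fSL | ffe; L -> f | LS.
TERM: introduce B -> e, A -> f and substitute in every rule of length ≥2.
BIN: S -> AAB becomes S -> AC, C -> AB; S -> ASL becomes S -> AD, D -> SL.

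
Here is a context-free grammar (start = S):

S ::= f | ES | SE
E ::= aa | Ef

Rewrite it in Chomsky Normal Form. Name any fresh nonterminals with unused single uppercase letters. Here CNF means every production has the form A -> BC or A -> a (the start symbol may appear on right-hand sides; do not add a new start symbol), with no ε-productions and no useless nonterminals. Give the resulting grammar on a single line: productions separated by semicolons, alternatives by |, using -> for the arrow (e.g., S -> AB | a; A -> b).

No ε-productions.
No unit productions to eliminate.
TERM: introduce B -> a, A -> f and substitute in every rule of length ≥2.

S -> f | ES | SE; A -> f; B -> a; E -> BB | EA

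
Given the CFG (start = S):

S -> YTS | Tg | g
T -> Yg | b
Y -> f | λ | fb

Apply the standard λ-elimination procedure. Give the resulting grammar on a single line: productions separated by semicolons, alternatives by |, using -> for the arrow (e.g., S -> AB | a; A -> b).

Nullable set: {Y}.
S -> YTS: Y nullable, giving TS | YTS.
T -> Yg: Y nullable, giving Yg | g.
Drop Y -> λ.
Unchanged (no nullable symbols): S -> Tg; S -> g; T -> b; Y -> f; Y -> fb.

S -> g | TS | Tg | YTS; T -> b | g | Yg; Y -> f | fb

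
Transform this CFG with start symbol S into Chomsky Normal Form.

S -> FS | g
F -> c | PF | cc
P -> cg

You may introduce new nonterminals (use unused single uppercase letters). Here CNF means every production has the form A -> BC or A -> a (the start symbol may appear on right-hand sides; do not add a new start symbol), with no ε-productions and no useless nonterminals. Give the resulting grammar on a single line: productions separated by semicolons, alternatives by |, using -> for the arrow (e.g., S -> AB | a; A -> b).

No ε-productions.
No unit productions to eliminate.
TERM: introduce A -> c, B -> g and substitute in every rule of length ≥2.

S -> g | FS; A -> c; B -> g; F -> c | AA | PF; P -> AB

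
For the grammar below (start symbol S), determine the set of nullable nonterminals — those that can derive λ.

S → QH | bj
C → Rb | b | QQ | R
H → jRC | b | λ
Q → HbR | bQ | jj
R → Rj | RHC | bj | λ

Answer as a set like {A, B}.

{C, H, R}

Directly nullable (have an ε-rule): {H, R}.
C is nullable via C -> R (every symbol on the right is already known nullable).
Not nullable: Q, S — each has a terminal in every rule's right-hand side or depends on a non-nullable symbol.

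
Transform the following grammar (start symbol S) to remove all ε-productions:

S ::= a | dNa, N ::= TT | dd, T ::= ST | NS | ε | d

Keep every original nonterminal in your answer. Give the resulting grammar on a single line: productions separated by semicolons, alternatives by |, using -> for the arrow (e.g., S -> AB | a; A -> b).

S -> a | da | dNa; N -> T | TT | dd; T -> S | d | NS | ST

Nullable set: {N, T}.
S -> dNa: N nullable, giving dNa | da.
N -> TT: T, T nullable, giving T | TT.
Drop T -> ε.
T -> NS: N nullable, giving NS | S.
T -> ST: T nullable, giving S | ST.
Unchanged (no nullable symbols): S -> a; N -> dd; T -> d.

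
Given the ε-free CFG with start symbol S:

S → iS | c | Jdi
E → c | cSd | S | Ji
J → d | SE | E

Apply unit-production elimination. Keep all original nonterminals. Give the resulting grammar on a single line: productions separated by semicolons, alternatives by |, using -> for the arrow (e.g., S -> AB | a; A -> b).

S -> c | iS | Jdi; E -> c | Ji | iS | Jdi | cSd; J -> c | d | Ji | SE | iS | Jdi | cSd

Unit productions: E->S, J->E.
Unit pairs (A ⇒* B via units): (E,S), (J,E), (J,S).
S: inherits non-unit rules of {S} → Jdi | c | iS.
E: inherits non-unit rules of {E, S} → Jdi | Ji | c | cSd | iS.
J: inherits non-unit rules of {E, J, S} → Jdi | Ji | SE | c | cSd | d | iS.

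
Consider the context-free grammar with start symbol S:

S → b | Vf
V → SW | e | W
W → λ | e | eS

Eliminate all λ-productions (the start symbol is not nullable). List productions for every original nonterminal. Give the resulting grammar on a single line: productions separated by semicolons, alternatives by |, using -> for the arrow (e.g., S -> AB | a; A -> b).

S -> b | f | Vf; V -> S | W | e | SW; W -> e | eS

Nullable set: {V, W}.
S -> Vf: V nullable, giving Vf | f.
V -> SW: W nullable, giving S | SW.
V -> W: W nullable, giving W.
Drop W -> λ.
Unchanged (no nullable symbols): S -> b; V -> e; W -> e; W -> eS.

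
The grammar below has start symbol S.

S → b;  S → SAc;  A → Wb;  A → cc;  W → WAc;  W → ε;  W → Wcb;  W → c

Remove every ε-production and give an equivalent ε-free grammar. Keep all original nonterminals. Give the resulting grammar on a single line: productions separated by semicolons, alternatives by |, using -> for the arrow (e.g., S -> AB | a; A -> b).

Nullable set: {W}.
A -> Wb: W nullable, giving Wb | b.
Drop W -> ε.
W -> WAc: W nullable, giving Ac | WAc.
W -> Wcb: W nullable, giving Wcb | cb.
Unchanged (no nullable symbols): S -> SAc; S -> b; A -> cc; W -> c.

S -> b | SAc; A -> b | Wb | cc; W -> c | Ac | cb | WAc | Wcb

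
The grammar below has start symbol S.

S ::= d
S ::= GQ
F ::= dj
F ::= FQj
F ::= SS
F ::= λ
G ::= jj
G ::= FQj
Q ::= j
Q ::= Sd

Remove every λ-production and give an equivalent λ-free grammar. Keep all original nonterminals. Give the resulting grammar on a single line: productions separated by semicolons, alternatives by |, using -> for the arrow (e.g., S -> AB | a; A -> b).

S -> d | GQ; F -> Qj | SS | dj | FQj; G -> Qj | jj | FQj; Q -> j | Sd

Nullable set: {F}.
Drop F -> λ.
F -> FQj: F nullable, giving FQj | Qj.
G -> FQj: F nullable, giving FQj | Qj.
Unchanged (no nullable symbols): S -> GQ; S -> d; F -> SS; F -> dj; G -> jj; Q -> Sd; Q -> j.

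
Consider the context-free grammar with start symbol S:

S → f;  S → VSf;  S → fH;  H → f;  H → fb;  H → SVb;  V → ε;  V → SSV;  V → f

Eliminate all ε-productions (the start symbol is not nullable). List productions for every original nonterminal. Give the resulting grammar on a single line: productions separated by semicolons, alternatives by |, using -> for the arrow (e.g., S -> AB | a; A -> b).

S -> f | Sf | fH | VSf; H -> f | Sb | fb | SVb; V -> f | SS | SSV

Nullable set: {V}.
S -> VSf: V nullable, giving Sf | VSf.
H -> SVb: V nullable, giving SVb | Sb.
Drop V -> ε.
V -> SSV: V nullable, giving SS | SSV.
Unchanged (no nullable symbols): S -> f; S -> fH; H -> f; H -> fb; V -> f.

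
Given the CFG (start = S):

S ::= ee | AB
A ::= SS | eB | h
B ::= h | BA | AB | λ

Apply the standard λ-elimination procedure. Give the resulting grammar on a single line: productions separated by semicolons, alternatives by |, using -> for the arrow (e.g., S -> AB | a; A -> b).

Nullable set: {B}.
S -> AB: B nullable, giving A | AB.
A -> eB: B nullable, giving e | eB.
Drop B -> λ.
B -> AB: B nullable, giving A | AB.
B -> BA: B nullable, giving A | BA.
Unchanged (no nullable symbols): S -> ee; A -> SS; A -> h; B -> h.

S -> A | AB | ee; A -> e | h | SS | eB; B -> A | h | AB | BA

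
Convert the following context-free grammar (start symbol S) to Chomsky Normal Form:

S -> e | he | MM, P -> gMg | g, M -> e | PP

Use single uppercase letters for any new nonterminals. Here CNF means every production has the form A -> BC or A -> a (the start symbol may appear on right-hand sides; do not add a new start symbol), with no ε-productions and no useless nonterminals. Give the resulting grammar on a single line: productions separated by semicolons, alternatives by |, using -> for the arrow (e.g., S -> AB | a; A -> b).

No ε-productions.
No unit productions to eliminate.
TERM: introduce C -> e, A -> g, B -> h and substitute in every rule of length ≥2.
BIN: P -> AMA becomes P -> AD, D -> MA.

S -> e | BC | MM; A -> g; B -> h; C -> e; D -> MA; M -> e | PP; P -> g | AD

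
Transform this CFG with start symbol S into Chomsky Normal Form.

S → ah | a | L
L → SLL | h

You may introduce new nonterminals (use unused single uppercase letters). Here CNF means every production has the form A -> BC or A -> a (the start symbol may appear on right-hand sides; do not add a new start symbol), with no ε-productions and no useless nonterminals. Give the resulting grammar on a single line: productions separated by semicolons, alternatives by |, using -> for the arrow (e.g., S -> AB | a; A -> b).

S -> a | h | AB | SD; A -> a; B -> h; C -> LL; D -> LL; L -> h | SC

No ε-productions.
After unit-elimination: S -> a | h | ah | SLL; L -> h | SLL.
TERM: introduce A -> a, B -> h and substitute in every rule of length ≥2.
BIN: L -> SLL becomes L -> SC, C -> LL; S -> SLL becomes S -> SD, D -> LL.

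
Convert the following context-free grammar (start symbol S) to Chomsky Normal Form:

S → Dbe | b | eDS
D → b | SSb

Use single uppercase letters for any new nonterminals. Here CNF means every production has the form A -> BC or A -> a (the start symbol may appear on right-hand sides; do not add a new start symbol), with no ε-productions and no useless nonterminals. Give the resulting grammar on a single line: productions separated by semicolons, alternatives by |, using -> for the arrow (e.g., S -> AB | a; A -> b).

No ε-productions.
No unit productions to eliminate.
TERM: introduce A -> b, B -> e and substitute in every rule of length ≥2.
BIN: D -> SSA becomes D -> SC, C -> SA; S -> BDS becomes S -> BE, E -> DS; S -> DAB becomes S -> DF, F -> AB.

S -> b | BE | DF; A -> b; B -> e; C -> SA; D -> b | SC; E -> DS; F -> AB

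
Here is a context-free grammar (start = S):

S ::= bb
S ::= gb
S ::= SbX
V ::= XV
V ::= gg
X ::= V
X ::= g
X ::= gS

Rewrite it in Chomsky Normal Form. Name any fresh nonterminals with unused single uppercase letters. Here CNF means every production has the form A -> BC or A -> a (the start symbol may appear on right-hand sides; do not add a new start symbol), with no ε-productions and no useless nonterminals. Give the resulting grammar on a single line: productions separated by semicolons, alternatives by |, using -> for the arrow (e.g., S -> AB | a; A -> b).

No ε-productions.
After unit-elimination: S -> bb | gb | SbX; V -> XV | gg; X -> g | XV | gS | gg.
TERM: introduce A -> b, B -> g and substitute in every rule of length ≥2.
BIN: S -> SAX becomes S -> SC, C -> AX.

S -> AA | BA | SC; A -> b; B -> g; C -> AX; V -> BB | XV; X -> g | BB | BS | XV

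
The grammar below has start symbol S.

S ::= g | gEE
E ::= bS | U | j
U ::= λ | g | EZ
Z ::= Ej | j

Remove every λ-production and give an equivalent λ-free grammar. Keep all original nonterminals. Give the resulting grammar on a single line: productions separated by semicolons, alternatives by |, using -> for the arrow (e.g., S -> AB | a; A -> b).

S -> g | gE | gEE; E -> U | j | bS; U -> Z | g | EZ; Z -> j | Ej

Nullable set: {E, U}.
S -> gEE: E, E nullable, giving g | gE | gEE.
E -> U: U nullable, giving U.
Drop U -> λ.
U -> EZ: E nullable, giving EZ | Z.
Z -> Ej: E nullable, giving Ej | j.
Unchanged (no nullable symbols): S -> g; E -> bS; E -> j; U -> g; Z -> j.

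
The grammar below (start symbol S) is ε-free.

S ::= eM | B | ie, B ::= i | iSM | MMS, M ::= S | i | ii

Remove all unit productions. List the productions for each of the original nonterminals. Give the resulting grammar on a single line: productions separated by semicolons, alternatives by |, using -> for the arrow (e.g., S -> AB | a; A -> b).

Unit productions: M->S, S->B.
Unit pairs (A ⇒* B via units): (M,B), (M,S), (S,B).
S: inherits non-unit rules of {B, S} → MMS | eM | i | iSM | ie.
B: inherits non-unit rules of {B} → MMS | i | iSM.
M: inherits non-unit rules of {B, M, S} → MMS | eM | i | iSM | ie | ii.

S -> i | eM | ie | MMS | iSM; B -> i | MMS | iSM; M -> i | eM | ie | ii | MMS | iSM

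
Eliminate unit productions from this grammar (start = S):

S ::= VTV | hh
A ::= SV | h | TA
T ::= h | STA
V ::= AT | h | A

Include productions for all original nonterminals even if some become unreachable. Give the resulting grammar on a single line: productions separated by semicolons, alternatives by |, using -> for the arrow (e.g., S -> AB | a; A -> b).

Unit productions: V->A.
Unit pairs (A ⇒* B via units): (V,A).
S: inherits non-unit rules of {S} → VTV | hh.
A: inherits non-unit rules of {A} → SV | TA | h.
T: inherits non-unit rules of {T} → STA | h.
V: inherits non-unit rules of {A, V} → AT | SV | TA | h.

S -> hh | VTV; A -> h | SV | TA; T -> h | STA; V -> h | AT | SV | TA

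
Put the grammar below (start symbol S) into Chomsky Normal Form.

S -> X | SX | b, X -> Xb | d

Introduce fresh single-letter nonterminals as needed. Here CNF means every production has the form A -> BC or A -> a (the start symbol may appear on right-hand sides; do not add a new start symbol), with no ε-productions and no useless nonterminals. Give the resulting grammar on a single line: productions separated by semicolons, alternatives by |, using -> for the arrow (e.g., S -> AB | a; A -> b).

No ε-productions.
After unit-elimination: S -> b | d | SX | Xb; X -> d | Xb.
TERM: introduce A -> b and substitute in every rule of length ≥2.

S -> b | d | SX | XA; A -> b; X -> d | XA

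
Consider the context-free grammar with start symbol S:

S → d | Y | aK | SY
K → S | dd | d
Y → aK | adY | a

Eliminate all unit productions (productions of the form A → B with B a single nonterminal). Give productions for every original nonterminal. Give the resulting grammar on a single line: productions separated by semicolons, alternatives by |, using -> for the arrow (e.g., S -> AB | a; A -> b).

S -> a | d | SY | aK | adY; K -> a | d | SY | aK | dd | adY; Y -> a | aK | adY

Unit productions: K->S, S->Y.
Unit pairs (A ⇒* B via units): (K,S), (K,Y), (S,Y).
S: inherits non-unit rules of {S, Y} → SY | a | aK | adY | d.
K: inherits non-unit rules of {K, S, Y} → SY | a | aK | adY | d | dd.
Y: inherits non-unit rules of {Y} → a | aK | adY.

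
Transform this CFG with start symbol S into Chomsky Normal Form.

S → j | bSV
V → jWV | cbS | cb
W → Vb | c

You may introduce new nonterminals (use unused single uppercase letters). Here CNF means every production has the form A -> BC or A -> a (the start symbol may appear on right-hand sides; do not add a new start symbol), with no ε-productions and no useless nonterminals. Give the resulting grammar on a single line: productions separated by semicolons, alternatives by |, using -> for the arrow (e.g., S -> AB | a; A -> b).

No ε-productions.
No unit productions to eliminate.
TERM: introduce A -> b, B -> c, C -> j and substitute in every rule of length ≥2.
BIN: S -> ASV becomes S -> AD, D -> SV; V -> BAS becomes V -> BE, E -> AS; V -> CWV becomes V -> CF, F -> WV.

S -> j | AD; A -> b; B -> c; C -> j; D -> SV; E -> AS; F -> WV; V -> BA | BE | CF; W -> c | VA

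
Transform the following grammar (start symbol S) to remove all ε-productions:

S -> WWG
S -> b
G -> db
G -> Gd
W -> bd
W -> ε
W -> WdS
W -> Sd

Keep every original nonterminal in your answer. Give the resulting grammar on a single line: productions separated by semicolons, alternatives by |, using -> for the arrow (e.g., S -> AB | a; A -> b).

Nullable set: {W}.
S -> WWG: W, W nullable, giving G | WG | WWG.
Drop W -> ε.
W -> WdS: W nullable, giving WdS | dS.
Unchanged (no nullable symbols): S -> b; G -> Gd; G -> db; W -> Sd; W -> bd.

S -> G | b | WG | WWG; G -> Gd | db; W -> Sd | bd | dS | WdS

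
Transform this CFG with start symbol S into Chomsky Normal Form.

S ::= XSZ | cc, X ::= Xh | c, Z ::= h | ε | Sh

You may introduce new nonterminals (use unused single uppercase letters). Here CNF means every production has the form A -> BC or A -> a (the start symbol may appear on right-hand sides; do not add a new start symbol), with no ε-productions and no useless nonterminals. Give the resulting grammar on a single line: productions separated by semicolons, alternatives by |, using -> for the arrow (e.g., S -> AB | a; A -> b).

S -> AA | XC | XS; A -> c; B -> h; C -> SZ; X -> c | XB; Z -> h | SB

Nullable: {Z}; after ε-elimination: S -> XS | cc | XSZ; X -> c | Xh; Z -> h | Sh.
No unit productions to eliminate.
TERM: introduce A -> c, B -> h and substitute in every rule of length ≥2.
BIN: S -> XSZ becomes S -> XC, C -> SZ.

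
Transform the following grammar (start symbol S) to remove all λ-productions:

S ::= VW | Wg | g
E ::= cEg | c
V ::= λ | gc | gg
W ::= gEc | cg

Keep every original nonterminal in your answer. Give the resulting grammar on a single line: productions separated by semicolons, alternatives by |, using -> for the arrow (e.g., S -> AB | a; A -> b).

S -> W | g | VW | Wg; E -> c | cEg; V -> gc | gg; W -> cg | gEc

Nullable set: {V}.
S -> VW: V nullable, giving VW | W.
Drop V -> λ.
Unchanged (no nullable symbols): S -> Wg; S -> g; E -> c; E -> cEg; V -> gc; V -> gg; W -> cg; W -> gEc.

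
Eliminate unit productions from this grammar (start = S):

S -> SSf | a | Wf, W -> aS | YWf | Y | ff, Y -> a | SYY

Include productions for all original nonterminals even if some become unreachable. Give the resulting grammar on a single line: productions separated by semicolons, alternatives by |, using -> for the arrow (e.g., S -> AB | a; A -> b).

S -> a | Wf | SSf; W -> a | aS | ff | SYY | YWf; Y -> a | SYY

Unit productions: W->Y.
Unit pairs (A ⇒* B via units): (W,Y).
S: inherits non-unit rules of {S} → SSf | Wf | a.
W: inherits non-unit rules of {W, Y} → SYY | YWf | a | aS | ff.
Y: inherits non-unit rules of {Y} → SYY | a.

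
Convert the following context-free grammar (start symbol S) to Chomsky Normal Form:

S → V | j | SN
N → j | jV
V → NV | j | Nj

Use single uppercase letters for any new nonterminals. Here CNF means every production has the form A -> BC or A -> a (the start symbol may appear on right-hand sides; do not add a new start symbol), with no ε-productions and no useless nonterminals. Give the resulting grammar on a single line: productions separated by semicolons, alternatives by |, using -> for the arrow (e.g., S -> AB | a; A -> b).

No ε-productions.
After unit-elimination: S -> j | NV | Nj | SN; N -> j | jV; V -> j | NV | Nj.
TERM: introduce A -> j and substitute in every rule of length ≥2.

S -> j | NA | NV | SN; A -> j; N -> j | AV; V -> j | NA | NV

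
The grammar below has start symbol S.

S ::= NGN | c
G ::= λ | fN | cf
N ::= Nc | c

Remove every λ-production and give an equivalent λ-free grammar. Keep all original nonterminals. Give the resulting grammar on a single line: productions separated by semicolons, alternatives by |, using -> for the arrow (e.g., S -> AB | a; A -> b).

S -> c | NN | NGN; G -> cf | fN; N -> c | Nc

Nullable set: {G}.
S -> NGN: G nullable, giving NGN | NN.
Drop G -> λ.
Unchanged (no nullable symbols): S -> c; G -> cf; G -> fN; N -> Nc; N -> c.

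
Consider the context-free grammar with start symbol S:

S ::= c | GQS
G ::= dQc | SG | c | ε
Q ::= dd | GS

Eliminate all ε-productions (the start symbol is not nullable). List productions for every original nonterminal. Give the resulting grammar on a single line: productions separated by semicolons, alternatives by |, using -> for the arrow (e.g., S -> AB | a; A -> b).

Nullable set: {G}.
S -> GQS: G nullable, giving GQS | QS.
Drop G -> ε.
G -> SG: G nullable, giving S | SG.
Q -> GS: G nullable, giving GS | S.
Unchanged (no nullable symbols): S -> c; G -> c; G -> dQc; Q -> dd.

S -> c | QS | GQS; G -> S | c | SG | dQc; Q -> S | GS | dd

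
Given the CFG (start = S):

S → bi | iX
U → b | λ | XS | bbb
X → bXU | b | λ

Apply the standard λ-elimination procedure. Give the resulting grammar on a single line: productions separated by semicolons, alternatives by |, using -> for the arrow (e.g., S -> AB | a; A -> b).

S -> i | bi | iX; U -> S | b | XS | bbb; X -> b | bU | bX | bXU

Nullable set: {U, X}.
S -> iX: X nullable, giving i | iX.
Drop U -> λ.
U -> XS: X nullable, giving S | XS.
Drop X -> λ.
X -> bXU: X, U nullable, giving b | bU | bX | bXU.
Unchanged (no nullable symbols): S -> bi; U -> b; U -> bbb; X -> b.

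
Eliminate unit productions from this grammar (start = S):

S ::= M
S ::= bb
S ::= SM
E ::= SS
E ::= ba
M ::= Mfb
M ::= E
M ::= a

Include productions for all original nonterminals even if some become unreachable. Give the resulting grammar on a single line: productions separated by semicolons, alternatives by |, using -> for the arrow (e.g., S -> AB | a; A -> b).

Unit productions: M->E, S->M.
Unit pairs (A ⇒* B via units): (M,E), (S,E), (S,M).
S: inherits non-unit rules of {E, M, S} → Mfb | SM | SS | a | ba | bb.
E: inherits non-unit rules of {E} → SS | ba.
M: inherits non-unit rules of {E, M} → Mfb | SS | a | ba.

S -> a | SM | SS | ba | bb | Mfb; E -> SS | ba; M -> a | SS | ba | Mfb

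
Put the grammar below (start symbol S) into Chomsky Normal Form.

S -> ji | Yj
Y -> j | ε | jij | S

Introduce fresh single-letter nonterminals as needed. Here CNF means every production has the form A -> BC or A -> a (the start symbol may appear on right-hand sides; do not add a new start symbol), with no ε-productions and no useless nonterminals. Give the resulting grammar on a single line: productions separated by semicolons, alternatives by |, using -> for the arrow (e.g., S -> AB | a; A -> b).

S -> j | AB | YA; A -> j; B -> i; C -> BA; Y -> j | AB | AC | YA

Nullable: {Y}; after ε-elimination: S -> j | Yj | ji; Y -> S | j | jij.
After unit-elimination: S -> j | Yj | ji; Y -> j | Yj | ji | jij.
TERM: introduce B -> i, A -> j and substitute in every rule of length ≥2.
BIN: Y -> ABA becomes Y -> AC, C -> BA.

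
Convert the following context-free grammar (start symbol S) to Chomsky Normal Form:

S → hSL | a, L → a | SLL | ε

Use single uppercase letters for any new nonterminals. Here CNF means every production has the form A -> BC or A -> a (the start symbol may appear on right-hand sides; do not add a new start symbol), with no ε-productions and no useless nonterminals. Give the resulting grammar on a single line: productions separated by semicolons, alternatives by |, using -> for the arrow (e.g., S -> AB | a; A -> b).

S -> a | AD | AS; A -> h; B -> SL; C -> LL; D -> SL; L -> a | AB | AS | SC | SL

Nullable: {L}; after ε-elimination: S -> a | hS | hSL; L -> S | a | SL | SLL.
After unit-elimination: S -> a | hS | hSL; L -> a | SL | hS | SLL | hSL.
TERM: introduce A -> h and substitute in every rule of length ≥2.
BIN: L -> ASL becomes L -> AB, B -> SL; L -> SLL becomes L -> SC, C -> LL; S -> ASL becomes S -> AD, D -> SL.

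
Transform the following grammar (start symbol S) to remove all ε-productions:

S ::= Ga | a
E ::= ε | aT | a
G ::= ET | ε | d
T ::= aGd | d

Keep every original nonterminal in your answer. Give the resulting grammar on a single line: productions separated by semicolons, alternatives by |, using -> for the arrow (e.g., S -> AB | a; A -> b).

Nullable set: {E, G}.
S -> Ga: G nullable, giving Ga | a.
Drop E -> ε.
Drop G -> ε.
G -> ET: E nullable, giving ET | T.
T -> aGd: G nullable, giving aGd | ad.
Unchanged (no nullable symbols): S -> a; E -> a; E -> aT; G -> d; T -> d.

S -> a | Ga; E -> a | aT; G -> T | d | ET; T -> d | ad | aGd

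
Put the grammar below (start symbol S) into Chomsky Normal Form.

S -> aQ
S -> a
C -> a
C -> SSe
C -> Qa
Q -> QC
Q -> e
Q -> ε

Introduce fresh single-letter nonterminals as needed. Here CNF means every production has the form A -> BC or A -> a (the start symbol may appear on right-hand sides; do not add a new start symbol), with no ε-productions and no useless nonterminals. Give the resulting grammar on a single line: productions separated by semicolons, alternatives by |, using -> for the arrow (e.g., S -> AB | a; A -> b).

S -> a | AQ; A -> a; B -> e; C -> a | QA | SD; D -> SB; E -> SB; Q -> a | e | QA | QC | SE

Nullable: {Q}; after ε-elimination: S -> a | aQ; C -> a | Qa | SSe; Q -> C | e | QC.
After unit-elimination: S -> a | aQ; C -> a | Qa | SSe; Q -> a | e | QC | Qa | SSe.
TERM: introduce A -> a, B -> e and substitute in every rule of length ≥2.
BIN: C -> SSB becomes C -> SD, D -> SB; Q -> SSB becomes Q -> SE, E -> SB.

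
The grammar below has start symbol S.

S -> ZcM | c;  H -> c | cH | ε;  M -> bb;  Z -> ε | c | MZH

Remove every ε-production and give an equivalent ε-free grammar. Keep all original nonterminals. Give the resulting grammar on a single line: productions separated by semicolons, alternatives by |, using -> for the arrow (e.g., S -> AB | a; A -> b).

S -> c | cM | ZcM; H -> c | cH; M -> bb; Z -> M | c | MH | MZ | MZH

Nullable set: {H, Z}.
S -> ZcM: Z nullable, giving ZcM | cM.
Drop H -> ε.
H -> cH: H nullable, giving c | cH.
Drop Z -> ε.
Z -> MZH: Z, H nullable, giving M | MH | MZ | MZH.
Unchanged (no nullable symbols): S -> c; H -> c; M -> bb; Z -> c.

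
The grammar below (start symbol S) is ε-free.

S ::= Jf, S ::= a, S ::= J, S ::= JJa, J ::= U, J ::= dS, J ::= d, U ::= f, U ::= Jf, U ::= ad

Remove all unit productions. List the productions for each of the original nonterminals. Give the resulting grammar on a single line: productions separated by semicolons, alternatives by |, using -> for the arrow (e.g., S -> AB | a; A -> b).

S -> a | d | f | Jf | ad | dS | JJa; J -> d | f | Jf | ad | dS; U -> f | Jf | ad

Unit productions: J->U, S->J.
Unit pairs (A ⇒* B via units): (J,U), (S,J), (S,U).
S: inherits non-unit rules of {J, S, U} → JJa | Jf | a | ad | d | dS | f.
J: inherits non-unit rules of {J, U} → Jf | ad | d | dS | f.
U: inherits non-unit rules of {U} → Jf | ad | f.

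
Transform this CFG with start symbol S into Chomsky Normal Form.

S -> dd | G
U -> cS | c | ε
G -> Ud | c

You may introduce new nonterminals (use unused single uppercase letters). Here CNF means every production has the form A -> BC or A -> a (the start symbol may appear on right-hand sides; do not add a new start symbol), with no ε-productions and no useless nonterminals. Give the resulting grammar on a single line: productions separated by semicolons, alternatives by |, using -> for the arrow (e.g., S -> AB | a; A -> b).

Nullable: {U}; after ε-elimination: S -> G | dd; G -> c | d | Ud; U -> c | cS.
After unit-elimination: S -> c | d | Ud | dd; G -> c | d | Ud; U -> c | cS.
TERM: introduce B -> c, A -> d and substitute in every rule of length ≥2.
Drop unreachable/unproductive: G.

S -> c | d | AA | UA; A -> d; B -> c; U -> c | BS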